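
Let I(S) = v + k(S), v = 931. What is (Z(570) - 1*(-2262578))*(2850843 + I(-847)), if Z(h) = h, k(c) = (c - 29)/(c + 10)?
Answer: 1800662929089224/279 ≈ 6.4540e+12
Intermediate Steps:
k(c) = (-29 + c)/(10 + c)
I(S) = 931 + (-29 + S)/(10 + S)
(Z(570) - 1*(-2262578))*(2850843 + I(-847)) = (570 - 1*(-2262578))*(2850843 + (9281 + 932*(-847))/(10 - 847)) = (570 + 2262578)*(2850843 + (9281 - 789404)/(-837)) = 2263148*(2850843 - 1/837*(-780123)) = 2263148*(2850843 + 260041/279) = 2263148*(795645238/279) = 1800662929089224/279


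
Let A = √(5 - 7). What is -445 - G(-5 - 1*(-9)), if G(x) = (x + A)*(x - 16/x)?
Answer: -445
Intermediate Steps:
A = I*√2 (A = √(-2) = I*√2 ≈ 1.4142*I)
G(x) = (x - 16/x)*(x + I*√2) (G(x) = (x + I*√2)*(x - 16/x) = (x - 16/x)*(x + I*√2))
-445 - G(-5 - 1*(-9)) = -445 - (-16 + (-5 - 1*(-9))² + I*(-5 - 1*(-9))*√2 - 16*I*√2/(-5 - 1*(-9))) = -445 - (-16 + (-5 + 9)² + I*(-5 + 9)*√2 - 16*I*√2/(-5 + 9)) = -445 - (-16 + 4² + I*4*√2 - 16*I*√2/4) = -445 - (-16 + 16 + 4*I*√2 - 16*I*√2*¼) = -445 - (-16 + 16 + 4*I*√2 - 4*I*√2) = -445 - 1*0 = -445 + 0 = -445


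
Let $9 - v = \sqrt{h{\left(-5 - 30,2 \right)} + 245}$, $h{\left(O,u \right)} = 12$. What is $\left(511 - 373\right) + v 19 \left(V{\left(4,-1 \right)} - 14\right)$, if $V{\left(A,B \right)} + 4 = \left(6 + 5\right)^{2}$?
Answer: $17751 - 1957 \sqrt{257} \approx -13622.0$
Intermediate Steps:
$V{\left(A,B \right)} = 117$ ($V{\left(A,B \right)} = -4 + \left(6 + 5\right)^{2} = -4 + 11^{2} = -4 + 121 = 117$)
$v = 9 - \sqrt{257}$ ($v = 9 - \sqrt{12 + 245} = 9 - \sqrt{257} \approx -7.0312$)
$\left(511 - 373\right) + v 19 \left(V{\left(4,-1 \right)} - 14\right) = \left(511 - 373\right) + \left(9 - \sqrt{257}\right) 19 \left(117 - 14\right) = 138 + \left(9 - \sqrt{257}\right) 19 \cdot 103 = 138 + \left(9 - \sqrt{257}\right) 1957 = 138 + \left(17613 - 1957 \sqrt{257}\right) = 17751 - 1957 \sqrt{257}$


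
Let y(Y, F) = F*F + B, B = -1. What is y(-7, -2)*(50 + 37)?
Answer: 261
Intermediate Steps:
y(Y, F) = -1 + F² (y(Y, F) = F*F - 1 = F² - 1 = -1 + F²)
y(-7, -2)*(50 + 37) = (-1 + (-2)²)*(50 + 37) = (-1 + 4)*87 = 3*87 = 261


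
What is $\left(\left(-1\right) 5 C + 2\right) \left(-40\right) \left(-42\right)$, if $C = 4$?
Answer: $-30240$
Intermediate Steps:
$\left(\left(-1\right) 5 C + 2\right) \left(-40\right) \left(-42\right) = \left(\left(-1\right) 5 \cdot 4 + 2\right) \left(-40\right) \left(-42\right) = \left(\left(-5\right) 4 + 2\right) \left(-40\right) \left(-42\right) = \left(-20 + 2\right) \left(-40\right) \left(-42\right) = \left(-18\right) \left(-40\right) \left(-42\right) = 720 \left(-42\right) = -30240$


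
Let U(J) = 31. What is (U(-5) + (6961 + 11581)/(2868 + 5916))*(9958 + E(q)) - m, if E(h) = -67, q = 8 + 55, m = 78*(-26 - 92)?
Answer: 164311429/488 ≈ 3.3670e+5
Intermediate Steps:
m = -9204 (m = 78*(-118) = -9204)
q = 63
(U(-5) + (6961 + 11581)/(2868 + 5916))*(9958 + E(q)) - m = (31 + (6961 + 11581)/(2868 + 5916))*(9958 - 67) - 1*(-9204) = (31 + 18542/8784)*9891 + 9204 = (31 + 18542*(1/8784))*9891 + 9204 = (31 + 9271/4392)*9891 + 9204 = (145423/4392)*9891 + 9204 = 159819877/488 + 9204 = 164311429/488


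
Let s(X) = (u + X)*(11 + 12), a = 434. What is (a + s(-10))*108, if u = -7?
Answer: 4644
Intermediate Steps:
s(X) = -161 + 23*X (s(X) = (-7 + X)*(11 + 12) = (-7 + X)*23 = -161 + 23*X)
(a + s(-10))*108 = (434 + (-161 + 23*(-10)))*108 = (434 + (-161 - 230))*108 = (434 - 391)*108 = 43*108 = 4644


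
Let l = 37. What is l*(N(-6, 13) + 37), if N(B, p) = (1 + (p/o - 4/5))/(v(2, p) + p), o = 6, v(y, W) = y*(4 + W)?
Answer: 1932917/1410 ≈ 1370.9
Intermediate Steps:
N(B, p) = (⅕ + p/6)/(8 + 3*p) (N(B, p) = (1 + (p/6 - 4/5))/(2*(4 + p) + p) = (1 + (p*(⅙) - 4*⅕))/((8 + 2*p) + p) = (1 + (p/6 - ⅘))/(8 + 3*p) = (1 + (-⅘ + p/6))/(8 + 3*p) = (⅕ + p/6)/(8 + 3*p))
l*(N(-6, 13) + 37) = 37*((6 + 5*13)/(30*(8 + 3*13)) + 37) = 37*((6 + 65)/(30*(8 + 39)) + 37) = 37*((1/30)*71/47 + 37) = 37*((1/30)*(1/47)*71 + 37) = 37*(71/1410 + 37) = 37*(52241/1410) = 1932917/1410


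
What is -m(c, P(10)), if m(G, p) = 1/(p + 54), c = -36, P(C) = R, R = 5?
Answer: -1/59 ≈ -0.016949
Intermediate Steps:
P(C) = 5
m(G, p) = 1/(54 + p)
-m(c, P(10)) = -1/(54 + 5) = -1/59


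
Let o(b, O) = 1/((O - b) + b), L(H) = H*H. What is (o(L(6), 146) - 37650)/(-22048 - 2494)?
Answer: 5496899/3583132 ≈ 1.5341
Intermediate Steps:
L(H) = H²
o(b, O) = 1/O
(o(L(6), 146) - 37650)/(-22048 - 2494) = (1/146 - 37650)/(-22048 - 2494) = (1/146 - 37650)/(-24542) = -5496899/146*(-1/24542) = 5496899/3583132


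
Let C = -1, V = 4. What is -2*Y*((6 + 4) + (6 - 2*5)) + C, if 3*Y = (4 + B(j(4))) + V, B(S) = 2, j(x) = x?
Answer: -41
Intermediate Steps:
Y = 10/3 (Y = ((4 + 2) + 4)/3 = (6 + 4)/3 = (1/3)*10 = 10/3 ≈ 3.3333)
-2*Y*((6 + 4) + (6 - 2*5)) + C = -20*((6 + 4) + (6 - 2*5))/3 - 1 = -20*(10 + (6 - 10))/3 - 1 = -20*(10 - 4)/3 - 1 = -20*6/3 - 1 = -2*20 - 1 = -40 - 1 = -41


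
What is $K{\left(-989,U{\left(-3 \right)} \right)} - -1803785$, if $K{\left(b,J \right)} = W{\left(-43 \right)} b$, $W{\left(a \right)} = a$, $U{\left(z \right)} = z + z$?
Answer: $1846312$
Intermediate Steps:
$U{\left(z \right)} = 2 z$
$K{\left(b,J \right)} = - 43 b$
$K{\left(-989,U{\left(-3 \right)} \right)} - -1803785 = \left(-43\right) \left(-989\right) - -1803785 = 42527 + 1803785 = 1846312$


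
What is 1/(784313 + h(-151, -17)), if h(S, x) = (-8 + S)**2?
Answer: 1/809594 ≈ 1.2352e-6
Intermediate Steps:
1/(784313 + h(-151, -17)) = 1/(784313 + (-8 - 151)**2) = 1/(784313 + (-159)**2) = 1/(784313 + 25281) = 1/809594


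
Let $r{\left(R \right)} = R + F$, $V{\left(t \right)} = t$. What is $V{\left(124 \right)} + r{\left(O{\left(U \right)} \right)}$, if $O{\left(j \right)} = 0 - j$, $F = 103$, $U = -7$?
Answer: $234$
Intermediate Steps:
$O{\left(j \right)} = - j$
$r{\left(R \right)} = 103 + R$ ($r{\left(R \right)} = R + 103 = 103 + R$)
$V{\left(124 \right)} + r{\left(O{\left(U \right)} \right)} = 124 + \left(103 - -7\right) = 124 + \left(103 + 7\right) = 124 + 110 = 234$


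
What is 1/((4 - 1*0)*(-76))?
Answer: -1/304 ≈ -0.0032895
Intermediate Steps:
1/((4 - 1*0)*(-76)) = 1/((4 + 0)*(-76)) = 1/(4*(-76)) = 1/(-304) = -1/304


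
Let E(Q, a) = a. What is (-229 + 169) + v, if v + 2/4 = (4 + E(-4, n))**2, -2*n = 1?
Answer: -193/4 ≈ -48.250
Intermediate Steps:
n = -1/2 (n = -1/2*1 = -1/2 ≈ -0.50000)
v = 47/4 (v = -1/2 + (4 - 1/2)**2 = -1/2 + (7/2)**2 = -1/2 + 49/4 = 47/4 ≈ 11.750)
(-229 + 169) + v = (-229 + 169) + 47/4 = -60 + 47/4 = -193/4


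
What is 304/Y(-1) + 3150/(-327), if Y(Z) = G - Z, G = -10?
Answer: -42586/981 ≈ -43.411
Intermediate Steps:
Y(Z) = -10 - Z
304/Y(-1) + 3150/(-327) = 304/(-10 - 1*(-1)) + 3150/(-327) = 304/(-10 + 1) + 3150*(-1/327) = 304/(-9) - 1050/109 = 304*(-1/9) - 1050/109 = -304/9 - 1050/109 = -42586/981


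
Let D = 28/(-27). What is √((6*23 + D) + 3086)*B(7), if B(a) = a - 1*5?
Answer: 4*√65265/9 ≈ 113.54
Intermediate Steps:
B(a) = -5 + a (B(a) = a - 5 = -5 + a)
D = -28/27 (D = 28*(-1/27) = -28/27 ≈ -1.0370)
√((6*23 + D) + 3086)*B(7) = √((6*23 - 28/27) + 3086)*(-5 + 7) = √((138 - 28/27) + 3086)*2 = √(3698/27 + 3086)*2 = √(87020/27)*2 = (2*√65265/9)*2 = 4*√65265/9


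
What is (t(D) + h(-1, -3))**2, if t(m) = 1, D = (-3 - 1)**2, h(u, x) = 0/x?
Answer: 1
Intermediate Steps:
h(u, x) = 0
D = 16 (D = (-4)**2 = 16)
(t(D) + h(-1, -3))**2 = (1 + 0)**2 = 1**2 = 1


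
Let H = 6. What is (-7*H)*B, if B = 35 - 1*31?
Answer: -168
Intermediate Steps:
B = 4 (B = 35 - 31 = 4)
(-7*H)*B = -7*6*4 = -42*4 = -168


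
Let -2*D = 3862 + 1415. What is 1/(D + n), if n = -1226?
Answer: -2/7729 ≈ -0.00025877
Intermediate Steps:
D = -5277/2 (D = -(3862 + 1415)/2 = -½*5277 = -5277/2 ≈ -2638.5)
1/(D + n) = 1/(-5277/2 - 1226) = 1/(-7729/2) = -2/7729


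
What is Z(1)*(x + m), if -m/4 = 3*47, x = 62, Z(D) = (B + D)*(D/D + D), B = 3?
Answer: -4016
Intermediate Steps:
Z(D) = (1 + D)*(3 + D) (Z(D) = (3 + D)*(D/D + D) = (3 + D)*(1 + D) = (1 + D)*(3 + D))
m = -564 (m = -12*47 = -4*141 = -564)
Z(1)*(x + m) = (3 + 1² + 4*1)*(62 - 564) = (3 + 1 + 4)*(-502) = 8*(-502) = -4016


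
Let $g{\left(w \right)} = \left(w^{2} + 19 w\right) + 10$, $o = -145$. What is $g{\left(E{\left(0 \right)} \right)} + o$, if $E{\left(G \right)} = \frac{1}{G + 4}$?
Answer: $- \frac{2083}{16} \approx -130.19$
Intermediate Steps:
$E{\left(G \right)} = \frac{1}{4 + G}$
$g{\left(w \right)} = 10 + w^{2} + 19 w$
$g{\left(E{\left(0 \right)} \right)} + o = \left(10 + \left(\frac{1}{4 + 0}\right)^{2} + \frac{19}{4 + 0}\right) - 145 = \left(10 + \left(\frac{1}{4}\right)^{2} + \frac{19}{4}\right) - 145 = \left(10 + \left(\frac{1}{4}\right)^{2} + 19 \cdot \frac{1}{4}\right) - 145 = \left(10 + \frac{1}{16} + \frac{19}{4}\right) - 145 = \frac{237}{16} - 145 = - \frac{2083}{16}$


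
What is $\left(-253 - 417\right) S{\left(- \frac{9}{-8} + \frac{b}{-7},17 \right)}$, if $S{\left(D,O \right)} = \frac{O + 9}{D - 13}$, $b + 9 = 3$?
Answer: $\frac{975520}{617} \approx 1581.1$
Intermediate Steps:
$b = -6$ ($b = -9 + 3 = -6$)
$S{\left(D,O \right)} = \frac{9 + O}{-13 + D}$
$\left(-253 - 417\right) S{\left(- \frac{9}{-8} + \frac{b}{-7},17 \right)} = \left(-253 - 417\right) \frac{9 + 17}{-13 - \left(- \frac{9}{8} - \frac{6}{7}\right)} = - 670 \frac{1}{-13 - - \frac{111}{56}} \cdot 26 = - 670 \frac{1}{-13 + \left(\frac{9}{8} + \frac{6}{7}\right)} 26 = - 670 \frac{1}{-13 + \frac{111}{56}} \cdot 26 = - 670 \frac{1}{- \frac{617}{56}} \cdot 26 = - 670 \left(\left(- \frac{56}{617}\right) 26\right) = \left(-670\right) \left(- \frac{1456}{617}\right) = \frac{975520}{617}$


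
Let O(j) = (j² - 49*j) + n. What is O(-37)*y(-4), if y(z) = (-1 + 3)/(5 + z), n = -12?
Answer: 6340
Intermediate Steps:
y(z) = 2/(5 + z)
O(j) = -12 + j² - 49*j (O(j) = (j² - 49*j) - 12 = -12 + j² - 49*j)
O(-37)*y(-4) = (-12 + (-37)² - 49*(-37))*(2/(5 - 4)) = (-12 + 1369 + 1813)*(2/1) = 3170*(2*1) = 3170*2 = 6340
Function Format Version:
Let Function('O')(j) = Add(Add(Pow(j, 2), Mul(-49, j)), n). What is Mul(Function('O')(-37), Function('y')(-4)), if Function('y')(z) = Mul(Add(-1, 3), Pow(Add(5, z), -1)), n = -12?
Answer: 6340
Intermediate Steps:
Function('y')(z) = Mul(2, Pow(Add(5, z), -1))
Function('O')(j) = Add(-12, Pow(j, 2), Mul(-49, j)) (Function('O')(j) = Add(Add(Pow(j, 2), Mul(-49, j)), -12) = Add(-12, Pow(j, 2), Mul(-49, j)))
Mul(Function('O')(-37), Function('y')(-4)) = Mul(Add(-12, Pow(-37, 2), Mul(-49, -37)), Mul(2, Pow(Add(5, -4), -1))) = Mul(Add(-12, 1369, 1813), Mul(2, Pow(1, -1))) = Mul(3170, Mul(2, 1)) = Mul(3170, 2) = 6340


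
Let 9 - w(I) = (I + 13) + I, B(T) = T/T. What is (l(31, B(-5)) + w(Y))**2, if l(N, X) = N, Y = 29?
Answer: 961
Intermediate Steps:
B(T) = 1
w(I) = -4 - 2*I (w(I) = 9 - ((I + 13) + I) = 9 - ((13 + I) + I) = 9 - (13 + 2*I) = 9 + (-13 - 2*I) = -4 - 2*I)
(l(31, B(-5)) + w(Y))**2 = (31 + (-4 - 2*29))**2 = (31 + (-4 - 58))**2 = (31 - 62)**2 = (-31)**2 = 961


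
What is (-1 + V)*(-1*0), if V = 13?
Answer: 0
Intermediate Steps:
(-1 + V)*(-1*0) = (-1 + 13)*(-1*0) = 12*0 = 0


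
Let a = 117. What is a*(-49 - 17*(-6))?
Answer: 6201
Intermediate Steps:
a*(-49 - 17*(-6)) = 117*(-49 - 17*(-6)) = 117*(-49 + 102) = 117*53 = 6201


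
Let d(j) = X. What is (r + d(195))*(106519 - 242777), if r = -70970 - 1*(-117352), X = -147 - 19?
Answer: -6297299728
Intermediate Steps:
X = -166
d(j) = -166
r = 46382 (r = -70970 + 117352 = 46382)
(r + d(195))*(106519 - 242777) = (46382 - 166)*(106519 - 242777) = 46216*(-136258) = -6297299728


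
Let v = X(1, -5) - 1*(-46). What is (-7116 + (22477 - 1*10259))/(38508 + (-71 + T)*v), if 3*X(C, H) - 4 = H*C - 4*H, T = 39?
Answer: 7653/55250 ≈ 0.13852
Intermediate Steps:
X(C, H) = 4/3 - 4*H/3 + C*H/3 (X(C, H) = 4/3 + (H*C - 4*H)/3 = 4/3 + (C*H - 4*H)/3 = 4/3 + (-4*H + C*H)/3 = 4/3 + (-4*H/3 + C*H/3) = 4/3 - 4*H/3 + C*H/3)
v = 157/3 (v = (4/3 - 4/3*(-5) + (1/3)*1*(-5)) - 1*(-46) = (4/3 + 20/3 - 5/3) + 46 = 19/3 + 46 = 157/3 ≈ 52.333)
(-7116 + (22477 - 1*10259))/(38508 + (-71 + T)*v) = (-7116 + (22477 - 1*10259))/(38508 + (-71 + 39)*(157/3)) = (-7116 + (22477 - 10259))/(38508 - 32*157/3) = (-7116 + 12218)/(38508 - 5024/3) = 5102/(110500/3) = 5102*(3/110500) = 7653/55250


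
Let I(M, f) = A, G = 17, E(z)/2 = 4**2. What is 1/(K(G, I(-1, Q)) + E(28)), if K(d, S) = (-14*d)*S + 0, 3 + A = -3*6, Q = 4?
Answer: 1/5030 ≈ 0.00019881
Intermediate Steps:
E(z) = 32 (E(z) = 2*4**2 = 2*16 = 32)
A = -21 (A = -3 - 3*6 = -3 - 18 = -21)
I(M, f) = -21
K(d, S) = -14*S*d (K(d, S) = -14*S*d + 0 = -14*S*d)
1/(K(G, I(-1, Q)) + E(28)) = 1/(-14*(-21)*17 + 32) = 1/(4998 + 32) = 1/5030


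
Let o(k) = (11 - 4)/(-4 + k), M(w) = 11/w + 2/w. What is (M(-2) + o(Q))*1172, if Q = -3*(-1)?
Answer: -15822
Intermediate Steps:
M(w) = 13/w
Q = 3
o(k) = 7/(-4 + k)
(M(-2) + o(Q))*1172 = (13/(-2) + 7/(-4 + 3))*1172 = (13*(-½) + 7/(-1))*1172 = (-13/2 + 7*(-1))*1172 = (-13/2 - 7)*1172 = -27/2*1172 = -15822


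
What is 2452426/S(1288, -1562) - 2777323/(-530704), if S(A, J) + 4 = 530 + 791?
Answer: 1305170022295/698937168 ≈ 1867.4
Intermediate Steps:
S(A, J) = 1317 (S(A, J) = -4 + (530 + 791) = -4 + 1321 = 1317)
2452426/S(1288, -1562) - 2777323/(-530704) = 2452426/1317 - 2777323/(-530704) = 2452426*(1/1317) - 2777323*(-1/530704) = 2452426/1317 + 2777323/530704 = 1305170022295/698937168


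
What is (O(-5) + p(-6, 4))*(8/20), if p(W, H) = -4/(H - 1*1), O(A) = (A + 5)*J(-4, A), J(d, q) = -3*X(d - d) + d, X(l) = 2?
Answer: -8/15 ≈ -0.53333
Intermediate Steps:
J(d, q) = -6 + d (J(d, q) = -3*2 + d = -6 + d)
O(A) = -50 - 10*A (O(A) = (A + 5)*(-6 - 4) = (5 + A)*(-10) = -50 - 10*A)
p(W, H) = -4/(-1 + H) (p(W, H) = -4/(H - 1) = -4/(-1 + H))
(O(-5) + p(-6, 4))*(8/20) = ((-50 - 10*(-5)) - 4/(-1 + 4))*(8/20) = ((-50 + 50) - 4/3)*(8*(1/20)) = (0 - 4*1/3)*(2/5) = (0 - 4/3)*(2/5) = -4/3*2/5 = -8/15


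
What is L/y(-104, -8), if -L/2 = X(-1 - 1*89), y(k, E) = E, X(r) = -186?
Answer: -93/2 ≈ -46.500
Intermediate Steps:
L = 372 (L = -2*(-186) = 372)
L/y(-104, -8) = 372/(-8) = 372*(-⅛) = -93/2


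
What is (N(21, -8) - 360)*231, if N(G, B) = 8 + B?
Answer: -83160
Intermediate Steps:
(N(21, -8) - 360)*231 = ((8 - 8) - 360)*231 = (0 - 360)*231 = -360*231 = -83160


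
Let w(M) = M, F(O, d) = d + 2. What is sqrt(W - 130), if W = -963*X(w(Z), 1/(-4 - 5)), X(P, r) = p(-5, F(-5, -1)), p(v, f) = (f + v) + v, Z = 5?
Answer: sqrt(8537) ≈ 92.396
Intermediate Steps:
F(O, d) = 2 + d
p(v, f) = f + 2*v
X(P, r) = -9 (X(P, r) = (2 - 1) + 2*(-5) = 1 - 10 = -9)
W = 8667 (W = -963*(-9) = 8667)
sqrt(W - 130) = sqrt(8667 - 130) = sqrt(8537)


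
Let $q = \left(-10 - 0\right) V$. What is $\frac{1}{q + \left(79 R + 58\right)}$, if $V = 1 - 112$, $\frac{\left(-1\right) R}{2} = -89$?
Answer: $\frac{1}{15230} \approx 6.566 \cdot 10^{-5}$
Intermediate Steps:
$R = 178$ ($R = \left(-2\right) \left(-89\right) = 178$)
$V = -111$ ($V = 1 - 112 = -111$)
$q = 1110$ ($q = \left(-10 - 0\right) \left(-111\right) = \left(-10 + 0\right) \left(-111\right) = \left(-10\right) \left(-111\right) = 1110$)
$\frac{1}{q + \left(79 R + 58\right)} = \frac{1}{1110 + \left(79 \cdot 178 + 58\right)} = \frac{1}{1110 + \left(14062 + 58\right)} = \frac{1}{1110 + 14120} = \frac{1}{15230}$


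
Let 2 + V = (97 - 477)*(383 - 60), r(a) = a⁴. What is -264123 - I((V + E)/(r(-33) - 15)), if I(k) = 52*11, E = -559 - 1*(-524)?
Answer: -264695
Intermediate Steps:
V = -122742 (V = -2 + (97 - 477)*(383 - 60) = -2 - 380*323 = -2 - 122740 = -122742)
E = -35 (E = -559 + 524 = -35)
I(k) = 572
-264123 - I((V + E)/(r(-33) - 15)) = -264123 - 1*572 = -264123 - 572 = -264695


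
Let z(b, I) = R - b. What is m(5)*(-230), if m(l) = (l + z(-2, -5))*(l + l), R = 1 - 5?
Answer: -6900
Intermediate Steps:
R = -4
z(b, I) = -4 - b
m(l) = 2*l*(-2 + l) (m(l) = (l + (-4 - 1*(-2)))*(l + l) = (l + (-4 + 2))*(2*l) = (l - 2)*(2*l) = (-2 + l)*(2*l) = 2*l*(-2 + l))
m(5)*(-230) = (2*5*(-2 + 5))*(-230) = (2*5*3)*(-230) = 30*(-230) = -6900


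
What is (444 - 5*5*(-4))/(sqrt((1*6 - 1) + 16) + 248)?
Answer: 134912/61483 - 544*sqrt(21)/61483 ≈ 2.1538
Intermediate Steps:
(444 - 5*5*(-4))/(sqrt((1*6 - 1) + 16) + 248) = (444 - 25*(-4))/(sqrt((6 - 1) + 16) + 248) = (444 + 100)/(sqrt(5 + 16) + 248) = 544/(sqrt(21) + 248) = 544/(248 + sqrt(21))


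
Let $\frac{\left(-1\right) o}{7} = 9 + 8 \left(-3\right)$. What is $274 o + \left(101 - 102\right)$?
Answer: $28769$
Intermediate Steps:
$o = 105$ ($o = - 7 \left(9 + 8 \left(-3\right)\right) = - 7 \left(9 - 24\right) = \left(-7\right) \left(-15\right) = 105$)
$274 o + \left(101 - 102\right) = 274 \cdot 105 + \left(101 - 102\right) = 28770 - 1 = 28769$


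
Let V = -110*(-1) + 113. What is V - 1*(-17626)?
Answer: 17849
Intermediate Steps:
V = 223 (V = 110 + 113 = 223)
V - 1*(-17626) = 223 - 1*(-17626) = 223 + 17626 = 17849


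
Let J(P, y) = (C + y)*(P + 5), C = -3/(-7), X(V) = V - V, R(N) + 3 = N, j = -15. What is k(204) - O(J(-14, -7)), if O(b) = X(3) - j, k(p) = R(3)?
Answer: -15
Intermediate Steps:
R(N) = -3 + N
X(V) = 0
C = 3/7 (C = -3*(-1/7) = 3/7 ≈ 0.42857)
J(P, y) = (5 + P)*(3/7 + y) (J(P, y) = (3/7 + y)*(P + 5) = (3/7 + y)*(5 + P) = (5 + P)*(3/7 + y))
k(p) = 0 (k(p) = -3 + 3 = 0)
O(b) = 15 (O(b) = 0 - 1*(-15) = 0 + 15 = 15)
k(204) - O(J(-14, -7)) = 0 - 1*15 = 0 - 15 = -15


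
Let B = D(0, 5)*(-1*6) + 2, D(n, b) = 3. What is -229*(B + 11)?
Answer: 1145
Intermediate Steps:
B = -16 (B = 3*(-1*6) + 2 = 3*(-6) + 2 = -18 + 2 = -16)
-229*(B + 11) = -229*(-16 + 11) = -229*(-5) = 1145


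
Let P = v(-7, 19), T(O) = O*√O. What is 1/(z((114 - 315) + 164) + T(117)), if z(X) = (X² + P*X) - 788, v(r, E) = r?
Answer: -280/298671 + 39*√13/99557 ≈ 0.00047494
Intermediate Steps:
T(O) = O^(3/2)
P = -7
z(X) = -788 + X² - 7*X (z(X) = (X² - 7*X) - 788 = -788 + X² - 7*X)
1/(z((114 - 315) + 164) + T(117)) = 1/((-788 + ((114 - 315) + 164)² - 7*((114 - 315) + 164)) + 117^(3/2)) = 1/((-788 + (-201 + 164)² - 7*(-201 + 164)) + 351*√13) = 1/((-788 + (-37)² - 7*(-37)) + 351*√13) = 1/((-788 + 1369 + 259) + 351*√13) = 1/(840 + 351*√13)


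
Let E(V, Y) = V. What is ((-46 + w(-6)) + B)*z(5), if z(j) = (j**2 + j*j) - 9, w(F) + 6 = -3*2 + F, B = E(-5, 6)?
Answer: -2829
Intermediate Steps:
B = -5
w(F) = -12 + F (w(F) = -6 + (-3*2 + F) = -6 + (-6 + F) = -12 + F)
z(j) = -9 + 2*j**2 (z(j) = (j**2 + j**2) - 9 = 2*j**2 - 9 = -9 + 2*j**2)
((-46 + w(-6)) + B)*z(5) = ((-46 + (-12 - 6)) - 5)*(-9 + 2*5**2) = ((-46 - 18) - 5)*(-9 + 2*25) = (-64 - 5)*(-9 + 50) = -69*41 = -2829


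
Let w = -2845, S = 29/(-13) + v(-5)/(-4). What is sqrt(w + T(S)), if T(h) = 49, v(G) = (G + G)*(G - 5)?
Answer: 2*I*sqrt(699) ≈ 52.877*I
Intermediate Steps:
v(G) = 2*G*(-5 + G) (v(G) = (2*G)*(-5 + G) = 2*G*(-5 + G))
S = -354/13 (S = 29/(-13) + (2*(-5)*(-5 - 5))/(-4) = 29*(-1/13) + (2*(-5)*(-10))*(-1/4) = -29/13 + 100*(-1/4) = -29/13 - 25 = -354/13 ≈ -27.231)
sqrt(w + T(S)) = sqrt(-2845 + 49) = sqrt(-2796) = 2*I*sqrt(699)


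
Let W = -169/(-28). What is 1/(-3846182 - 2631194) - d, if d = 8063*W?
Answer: -2206594243575/45341632 ≈ -48666.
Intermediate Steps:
W = 169/28 (W = -169*(-1/28) = 169/28 ≈ 6.0357)
d = 1362647/28 (d = 8063*(169/28) = 1362647/28 ≈ 48666.)
1/(-3846182 - 2631194) - d = 1/(-3846182 - 2631194) - 1*1362647/28 = 1/(-6477376) - 1362647/28 = -1/6477376 - 1362647/28 = -2206594243575/45341632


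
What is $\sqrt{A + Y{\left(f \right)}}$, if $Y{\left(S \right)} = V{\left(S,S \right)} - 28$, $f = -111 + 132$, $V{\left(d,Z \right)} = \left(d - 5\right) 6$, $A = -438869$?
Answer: $i \sqrt{438801} \approx 662.42 i$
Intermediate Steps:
$V{\left(d,Z \right)} = -30 + 6 d$ ($V{\left(d,Z \right)} = \left(-5 + d\right) 6 = -30 + 6 d$)
$f = 21$
$Y{\left(S \right)} = -58 + 6 S$ ($Y{\left(S \right)} = \left(-30 + 6 S\right) - 28 = -58 + 6 S$)
$\sqrt{A + Y{\left(f \right)}} = \sqrt{-438869 + \left(-58 + 6 \cdot 21\right)} = \sqrt{-438869 + \left(-58 + 126\right)} = \sqrt{-438869 + 68} = \sqrt{-438801} = i \sqrt{438801}$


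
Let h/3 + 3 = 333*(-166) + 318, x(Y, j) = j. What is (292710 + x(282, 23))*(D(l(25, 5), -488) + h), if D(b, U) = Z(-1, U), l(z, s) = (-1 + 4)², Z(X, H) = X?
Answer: -48268744370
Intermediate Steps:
l(z, s) = 9 (l(z, s) = 3² = 9)
D(b, U) = -1
h = -164889 (h = -9 + 3*(333*(-166) + 318) = -9 + 3*(-55278 + 318) = -9 + 3*(-54960) = -9 - 164880 = -164889)
(292710 + x(282, 23))*(D(l(25, 5), -488) + h) = (292710 + 23)*(-1 - 164889) = 292733*(-164890) = -48268744370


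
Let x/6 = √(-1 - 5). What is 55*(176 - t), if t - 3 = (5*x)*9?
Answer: 9515 - 14850*I*√6 ≈ 9515.0 - 36375.0*I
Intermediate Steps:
x = 6*I*√6 (x = 6*√(-1 - 5) = 6*√(-6) = 6*(I*√6) = 6*I*√6 ≈ 14.697*I)
t = 3 + 270*I*√6 (t = 3 + (5*(6*I*√6))*9 = 3 + (30*I*√6)*9 = 3 + 270*I*√6 ≈ 3.0 + 661.36*I)
55*(176 - t) = 55*(176 - (3 + 270*I*√6)) = 55*(176 + (-3 - 270*I*√6)) = 55*(173 - 270*I*√6) = 9515 - 14850*I*√6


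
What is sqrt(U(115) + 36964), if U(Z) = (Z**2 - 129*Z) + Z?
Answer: 3*sqrt(3941) ≈ 188.33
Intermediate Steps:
U(Z) = Z**2 - 128*Z
sqrt(U(115) + 36964) = sqrt(115*(-128 + 115) + 36964) = sqrt(115*(-13) + 36964) = sqrt(-1495 + 36964) = sqrt(35469) = 3*sqrt(3941)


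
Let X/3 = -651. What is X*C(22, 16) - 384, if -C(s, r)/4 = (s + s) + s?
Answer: 515208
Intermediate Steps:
X = -1953 (X = 3*(-651) = -1953)
C(s, r) = -12*s (C(s, r) = -4*((s + s) + s) = -4*(2*s + s) = -12*s)
X*C(22, 16) - 384 = -(-23436)*22 - 384 = -1953*(-264) - 384 = 515592 - 384 = 515208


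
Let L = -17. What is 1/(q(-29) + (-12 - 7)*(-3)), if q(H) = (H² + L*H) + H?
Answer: 1/1362 ≈ 0.00073421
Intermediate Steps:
q(H) = H² - 16*H (q(H) = (H² - 17*H) + H = H² - 16*H)
1/(q(-29) + (-12 - 7)*(-3)) = 1/(-29*(-16 - 29) + (-12 - 7)*(-3)) = 1/(-29*(-45) - 19*(-3)) = 1/(1305 + 57) = 1/1362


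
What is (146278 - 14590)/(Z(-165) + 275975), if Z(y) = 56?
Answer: 131688/276031 ≈ 0.47708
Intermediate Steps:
(146278 - 14590)/(Z(-165) + 275975) = (146278 - 14590)/(56 + 275975) = 131688/276031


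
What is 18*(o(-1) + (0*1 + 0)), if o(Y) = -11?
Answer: -198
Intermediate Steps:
18*(o(-1) + (0*1 + 0)) = 18*(-11 + (0*1 + 0)) = 18*(-11 + (0 + 0)) = 18*(-11 + 0) = 18*(-11) = -198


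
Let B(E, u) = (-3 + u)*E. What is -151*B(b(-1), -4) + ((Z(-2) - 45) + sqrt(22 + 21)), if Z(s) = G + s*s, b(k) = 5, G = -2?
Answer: 5242 + sqrt(43) ≈ 5248.6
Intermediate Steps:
Z(s) = -2 + s**2 (Z(s) = -2 + s*s = -2 + s**2)
B(E, u) = E*(-3 + u)
-151*B(b(-1), -4) + ((Z(-2) - 45) + sqrt(22 + 21)) = -755*(-3 - 4) + (((-2 + (-2)**2) - 45) + sqrt(22 + 21)) = -755*(-7) + (((-2 + 4) - 45) + sqrt(43)) = -151*(-35) + ((2 - 45) + sqrt(43)) = 5285 + (-43 + sqrt(43)) = 5242 + sqrt(43)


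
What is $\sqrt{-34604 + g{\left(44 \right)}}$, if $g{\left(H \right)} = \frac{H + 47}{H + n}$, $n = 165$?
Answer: $\frac{i \sqrt{1511518305}}{209} \approx 186.02 i$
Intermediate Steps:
$g{\left(H \right)} = \frac{47 + H}{165 + H}$ ($g{\left(H \right)} = \frac{H + 47}{H + 165} = \frac{47 + H}{165 + H}$)
$\sqrt{-34604 + g{\left(44 \right)}} = \sqrt{-34604 + \frac{47 + 44}{165 + 44}} = \sqrt{-34604 + \frac{1}{209} \cdot 91} = \sqrt{-34604 + \frac{91}{209}} = \sqrt{- \frac{7232145}{209}} = \frac{i \sqrt{1511518305}}{209}$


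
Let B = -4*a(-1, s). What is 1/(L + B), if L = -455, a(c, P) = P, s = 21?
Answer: -1/539 ≈ -0.0018553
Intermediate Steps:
B = -84 (B = -4*21 = -84)
1/(L + B) = 1/(-455 - 84) = 1/(-539) = -1/539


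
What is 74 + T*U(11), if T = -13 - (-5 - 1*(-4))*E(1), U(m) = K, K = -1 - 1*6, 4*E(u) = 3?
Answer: 639/4 ≈ 159.75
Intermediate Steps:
E(u) = 3/4 (E(u) = (1/4)*3 = 3/4)
K = -7 (K = -1 - 6 = -7)
U(m) = -7
T = -49/4 (T = -13 - (-5 - 1*(-4))*3/4 = -13 - (-5 + 4)*3/4 = -13 - (-1)*3/4 = -13 - 1*(-3/4) = -13 + 3/4 = -49/4 ≈ -12.250)
74 + T*U(11) = 74 - 49/4*(-7) = 74 + 343/4 = 639/4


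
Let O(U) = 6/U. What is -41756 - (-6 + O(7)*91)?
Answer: -41828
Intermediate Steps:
-41756 - (-6 + O(7)*91) = -41756 - (-6 + (6/7)*91) = -41756 - (-6 + 78) = -41756 - 1*72 = -41756 - 72 = -41828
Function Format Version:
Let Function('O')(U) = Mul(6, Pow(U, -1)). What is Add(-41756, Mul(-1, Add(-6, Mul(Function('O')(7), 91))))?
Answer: -41828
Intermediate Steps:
Add(-41756, Mul(-1, Add(-6, Mul(Function('O')(7), 91)))) = Add(-41756, Mul(-1, Add(-6, Mul(Mul(6, Pow(7, -1)), 91)))) = Add(-41756, Mul(-1, Add(-6, Mul(Mul(6, Rational(1, 7)), 91)))) = Add(-41756, Mul(-1, Add(-6, Mul(Rational(6, 7), 91)))) = Add(-41756, Mul(-1, Add(-6, 78))) = Add(-41756, Mul(-1, 72)) = Add(-41756, -72) = -41828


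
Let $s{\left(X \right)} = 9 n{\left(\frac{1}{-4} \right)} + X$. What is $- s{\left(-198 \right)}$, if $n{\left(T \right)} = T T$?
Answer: $\frac{3159}{16} \approx 197.44$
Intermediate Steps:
$n{\left(T \right)} = T^{2}$
$s{\left(X \right)} = \frac{9}{16} + X$ ($s{\left(X \right)} = 9 \left(\frac{1}{-4}\right)^{2} + X = 9 \left(- \frac{1}{4}\right)^{2} + X = 9 \cdot \frac{1}{16} + X = \frac{9}{16} + X$)
$- s{\left(-198 \right)} = - (\frac{9}{16} - 198) = \left(-1\right) \left(- \frac{3159}{16}\right) = \frac{3159}{16}$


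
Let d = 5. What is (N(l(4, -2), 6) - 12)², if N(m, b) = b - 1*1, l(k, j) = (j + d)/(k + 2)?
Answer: 49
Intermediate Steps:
l(k, j) = (5 + j)/(2 + k) (l(k, j) = (j + 5)/(k + 2) = (5 + j)/(2 + k))
N(m, b) = -1 + b (N(m, b) = b - 1 = -1 + b)
(N(l(4, -2), 6) - 12)² = ((-1 + 6) - 12)² = (5 - 12)² = (-7)² = 49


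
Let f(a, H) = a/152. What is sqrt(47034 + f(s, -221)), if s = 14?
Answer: sqrt(67917229)/38 ≈ 216.87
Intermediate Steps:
f(a, H) = a/152 (f(a, H) = a*(1/152) = a/152)
sqrt(47034 + f(s, -221)) = sqrt(47034 + (1/152)*14) = sqrt(47034 + 7/76) = sqrt(3574591/76) = sqrt(67917229)/38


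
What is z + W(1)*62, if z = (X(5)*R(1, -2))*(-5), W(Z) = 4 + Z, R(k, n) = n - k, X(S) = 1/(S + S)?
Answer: 623/2 ≈ 311.50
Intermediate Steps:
X(S) = 1/(2*S)
z = 3/2 (z = (((1/2)/5)*(-2 - 1*1))*(-5) = (((1/2)*(1/5))*(-2 - 1))*(-5) = ((1/10)*(-3))*(-5) = -3/10*(-5) = 3/2 ≈ 1.5000)
z + W(1)*62 = 3/2 + (4 + 1)*62 = 3/2 + 5*62 = 3/2 + 310 = 623/2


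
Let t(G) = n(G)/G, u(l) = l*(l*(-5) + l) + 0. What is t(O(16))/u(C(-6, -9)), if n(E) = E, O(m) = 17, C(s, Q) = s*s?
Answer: -1/5184 ≈ -0.00019290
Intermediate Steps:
C(s, Q) = s²
u(l) = -4*l² (u(l) = l*(-5*l + l) + 0 = l*(-4*l) + 0 = -4*l² + 0 = -4*l²)
t(G) = 1 (t(G) = G/G = 1)
t(O(16))/u(C(-6, -9)) = 1/(-4*((-6)²)²) = 1/(-4*36²) = 1/(-4*1296) = 1/(-5184) = 1*(-1/5184) = -1/5184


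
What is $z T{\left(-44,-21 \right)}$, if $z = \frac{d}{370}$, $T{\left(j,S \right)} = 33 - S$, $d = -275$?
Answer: $- \frac{1485}{37} \approx -40.135$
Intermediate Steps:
$z = - \frac{55}{74}$ ($z = - \frac{275}{370} = \left(-275\right) \frac{1}{370} = - \frac{55}{74} \approx -0.74324$)
$z T{\left(-44,-21 \right)} = - \frac{55 \left(33 - -21\right)}{74} = - \frac{55 \left(33 + 21\right)}{74} = \left(- \frac{55}{74}\right) 54 = - \frac{1485}{37}$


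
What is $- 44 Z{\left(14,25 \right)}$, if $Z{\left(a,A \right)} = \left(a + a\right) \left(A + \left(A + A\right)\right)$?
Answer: $-92400$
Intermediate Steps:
$Z{\left(a,A \right)} = 6 A a$ ($Z{\left(a,A \right)} = 2 a \left(A + 2 A\right) = 2 a 3 A = 6 A a$)
$- 44 Z{\left(14,25 \right)} = - 44 \cdot 6 \cdot 25 \cdot 14 = \left(-44\right) 2100 = -92400$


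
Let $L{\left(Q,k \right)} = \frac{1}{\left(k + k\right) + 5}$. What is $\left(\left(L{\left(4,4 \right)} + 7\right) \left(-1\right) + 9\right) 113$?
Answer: $\frac{2825}{13} \approx 217.31$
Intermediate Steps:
$L{\left(Q,k \right)} = \frac{1}{5 + 2 k}$ ($L{\left(Q,k \right)} = \frac{1}{2 k + 5} = \frac{1}{5 + 2 k}$)
$\left(\left(L{\left(4,4 \right)} + 7\right) \left(-1\right) + 9\right) 113 = \left(\left(\frac{1}{5 + 2 \cdot 4} + 7\right) \left(-1\right) + 9\right) 113 = \left(\left(\frac{1}{5 + 8} + 7\right) \left(-1\right) + 9\right) 113 = \left(\left(\frac{1}{13} + 7\right) \left(-1\right) + 9\right) 113 = \left(\frac{92}{13} \left(-1\right) + 9\right) 113 = \left(- \frac{92}{13} + 9\right) 113 = \frac{25}{13} \cdot 113 = \frac{2825}{13}$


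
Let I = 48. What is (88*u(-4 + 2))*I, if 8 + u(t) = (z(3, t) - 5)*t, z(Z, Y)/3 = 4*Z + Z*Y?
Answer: -143616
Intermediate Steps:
z(Z, Y) = 12*Z + 3*Y*Z (z(Z, Y) = 3*(4*Z + Z*Y) = 3*(4*Z + Y*Z) = 12*Z + 3*Y*Z)
u(t) = -8 + t*(31 + 9*t) (u(t) = -8 + (3*3*(4 + t) - 5)*t = -8 + ((36 + 9*t) - 5)*t = -8 + (31 + 9*t)*t = -8 + t*(31 + 9*t))
(88*u(-4 + 2))*I = (88*(-8 + 9*(-4 + 2)² + 31*(-4 + 2)))*48 = (88*(-8 + 9*(-2)² + 31*(-2)))*48 = (88*(-8 + 9*4 - 62))*48 = (88*(-8 + 36 - 62))*48 = (88*(-34))*48 = -2992*48 = -143616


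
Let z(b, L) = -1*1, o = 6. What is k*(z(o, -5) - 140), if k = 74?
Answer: -10434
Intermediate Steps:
z(b, L) = -1
k*(z(o, -5) - 140) = 74*(-1 - 140) = 74*(-141) = -10434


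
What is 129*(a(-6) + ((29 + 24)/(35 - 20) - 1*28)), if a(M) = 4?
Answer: -13201/5 ≈ -2640.2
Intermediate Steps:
129*(a(-6) + ((29 + 24)/(35 - 20) - 1*28)) = 129*(4 + ((29 + 24)/(35 - 20) - 1*28)) = 129*(4 + (53/15 - 28)) = 129*(4 - 367/15) = 129*(-307/15) = -13201/5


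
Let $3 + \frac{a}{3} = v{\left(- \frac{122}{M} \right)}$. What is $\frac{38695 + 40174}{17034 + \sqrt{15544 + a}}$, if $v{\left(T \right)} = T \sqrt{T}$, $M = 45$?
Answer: $\frac{78869}{17034 + \sqrt{15535 - \frac{122 i \sqrt{610}}{225}}} \approx 4.5965 + 1.4391 \cdot 10^{-5} i$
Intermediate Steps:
$v{\left(T \right)} = T^{\frac{3}{2}}$
$a = -9 - \frac{122 i \sqrt{610}}{225}$ ($a = -9 + 3 \left(- \frac{122}{45}\right)^{\frac{3}{2}} = -9 + 3 \left(- \frac{122 i \sqrt{610}}{675}\right) = -9 - \frac{122 i \sqrt{610}}{225} \approx -9.0 - 13.392 i$)
$\frac{38695 + 40174}{17034 + \sqrt{15544 + a}} = \frac{38695 + 40174}{17034 + \sqrt{15544 - \left(9 + \frac{122 i \sqrt{610}}{225}\right)}} = \frac{78869}{17034 + \sqrt{15535 - \frac{122 i \sqrt{610}}{225}}}$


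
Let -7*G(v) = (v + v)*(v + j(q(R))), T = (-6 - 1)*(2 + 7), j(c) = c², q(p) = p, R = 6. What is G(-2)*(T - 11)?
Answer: -10064/7 ≈ -1437.7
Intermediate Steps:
T = -63 (T = -7*9 = -63)
G(v) = -2*v*(36 + v)/7 (G(v) = -(v + v)*(v + 6²)/7 = -2*v*(v + 36)/7 = -2*v*(36 + v)/7)
G(-2)*(T - 11) = (-2/7*(-2)*(36 - 2))*(-63 - 11) = -2/7*(-2)*34*(-74) = (136/7)*(-74) = -10064/7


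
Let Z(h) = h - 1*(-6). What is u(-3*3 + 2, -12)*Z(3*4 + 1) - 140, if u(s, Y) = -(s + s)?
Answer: 126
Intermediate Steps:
Z(h) = 6 + h (Z(h) = h + 6 = 6 + h)
u(s, Y) = -2*s
u(-3*3 + 2, -12)*Z(3*4 + 1) - 140 = (-2*(-3*3 + 2))*(6 + (3*4 + 1)) - 140 = (-2*(-9 + 2))*(6 + (12 + 1)) - 140 = (-2*(-7))*(6 + 13) - 140 = 14*19 - 140 = 266 - 140 = 126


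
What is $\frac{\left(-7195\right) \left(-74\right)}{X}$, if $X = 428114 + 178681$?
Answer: $\frac{106486}{121359} \approx 0.87745$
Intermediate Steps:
$X = 606795$
$\frac{\left(-7195\right) \left(-74\right)}{X} = \frac{\left(-7195\right) \left(-74\right)}{606795} = 532430 \cdot \frac{1}{606795} = \frac{106486}{121359}$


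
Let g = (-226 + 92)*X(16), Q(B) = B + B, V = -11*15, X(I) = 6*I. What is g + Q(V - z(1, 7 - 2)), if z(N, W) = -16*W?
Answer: -13034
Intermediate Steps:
V = -165
Q(B) = 2*B
g = -12864 (g = (-226 + 92)*(6*16) = -134*96 = -12864)
g + Q(V - z(1, 7 - 2)) = -12864 + 2*(-165 - (-16)*(7 - 2)) = -12864 + 2*(-165 - (-16)*5) = -12864 + 2*(-165 - 1*(-80)) = -12864 + 2*(-165 + 80) = -12864 + 2*(-85) = -12864 - 170 = -13034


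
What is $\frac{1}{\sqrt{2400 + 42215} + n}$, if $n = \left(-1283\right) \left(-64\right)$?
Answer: $\frac{82112}{6742335929} - \frac{\sqrt{44615}}{6742335929} \approx 1.2147 \cdot 10^{-5}$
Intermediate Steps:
$n = 82112$
$\frac{1}{\sqrt{2400 + 42215} + n} = \frac{1}{\sqrt{2400 + 42215} + 82112} = \frac{1}{\sqrt{44615} + 82112} = \frac{1}{82112 + \sqrt{44615}}$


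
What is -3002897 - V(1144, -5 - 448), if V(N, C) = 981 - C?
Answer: -3004331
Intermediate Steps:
-3002897 - V(1144, -5 - 448) = -3002897 - (981 - (-5 - 448)) = -3002897 - (981 - 1*(-453)) = -3002897 - (981 + 453) = -3002897 - 1*1434 = -3002897 - 1434 = -3004331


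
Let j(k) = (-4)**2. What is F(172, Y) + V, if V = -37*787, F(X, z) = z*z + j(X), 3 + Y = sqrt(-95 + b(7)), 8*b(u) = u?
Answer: -29103 + (12 - I*sqrt(1506))**2/16 ≈ -29188.0 - 58.211*I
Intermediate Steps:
b(u) = u/8
j(k) = 16
Y = -3 + I*sqrt(1506)/4 (Y = -3 + sqrt(-95 + (1/8)*7) = -3 + sqrt(-95 + 7/8) = -3 + sqrt(-753/8) = -3 + I*sqrt(1506)/4 ≈ -3.0 + 9.7018*I)
F(X, z) = 16 + z**2 (F(X, z) = z*z + 16 = z**2 + 16 = 16 + z**2)
V = -29119
F(172, Y) + V = (16 + (-3 + I*sqrt(1506)/4)**2) - 29119 = -29103 + (-3 + I*sqrt(1506)/4)**2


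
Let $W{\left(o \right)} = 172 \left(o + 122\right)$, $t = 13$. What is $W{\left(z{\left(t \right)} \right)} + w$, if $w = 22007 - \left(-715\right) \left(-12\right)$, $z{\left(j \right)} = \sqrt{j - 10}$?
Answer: $34411 + 172 \sqrt{3} \approx 34709.0$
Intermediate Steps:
$z{\left(j \right)} = \sqrt{-10 + j}$
$W{\left(o \right)} = 20984 + 172 o$ ($W{\left(o \right)} = 172 \left(122 + o\right) = 20984 + 172 o$)
$w = 13427$ ($w = 22007 - 8580 = 13427$)
$W{\left(z{\left(t \right)} \right)} + w = \left(20984 + 172 \sqrt{-10 + 13}\right) + 13427 = \left(20984 + 172 \sqrt{3}\right) + 13427 = 34411 + 172 \sqrt{3}$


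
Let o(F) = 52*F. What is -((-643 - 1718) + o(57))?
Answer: -603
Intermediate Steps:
-((-643 - 1718) + o(57)) = -((-643 - 1718) + 52*57) = -(-2361 + 2964) = -1*603 = -603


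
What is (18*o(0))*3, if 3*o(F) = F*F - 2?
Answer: -36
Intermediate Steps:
o(F) = -⅔ + F²/3 (o(F) = (F*F - 2)/3 = (F² - 2)/3 = (-2 + F²)/3 = -⅔ + F²/3)
(18*o(0))*3 = (18*(-⅔ + (⅓)*0²))*3 = (18*(-⅔ + (⅓)*0))*3 = (18*(-⅔ + 0))*3 = (18*(-⅔))*3 = -12*3 = -36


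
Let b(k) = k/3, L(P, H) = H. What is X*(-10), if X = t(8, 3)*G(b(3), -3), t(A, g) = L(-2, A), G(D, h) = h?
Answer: 240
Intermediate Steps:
b(k) = k/3 (b(k) = k*(⅓) = k/3)
t(A, g) = A
X = -24 (X = 8*(-3) = -24)
X*(-10) = -24*(-10) = 240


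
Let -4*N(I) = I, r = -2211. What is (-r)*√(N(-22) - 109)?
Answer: 6633*I*√46/2 ≈ 22494.0*I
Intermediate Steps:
N(I) = -I/4
(-r)*√(N(-22) - 109) = (-1*(-2211))*√(-¼*(-22) - 109) = 2211*√(11/2 - 109) = 2211*√(-207/2) = 2211*(3*I*√46/2) = 6633*I*√46/2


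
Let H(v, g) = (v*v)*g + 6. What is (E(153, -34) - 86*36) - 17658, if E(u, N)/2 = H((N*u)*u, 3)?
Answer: 3800798144274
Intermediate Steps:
H(v, g) = 6 + g*v**2 (H(v, g) = v**2*g + 6 = g*v**2 + 6 = 6 + g*v**2)
E(u, N) = 12 + 6*N**2*u**4 (E(u, N) = 2*(6 + 3*((N*u)*u)**2) = 2*(6 + 3*(N*u**2)**2) = 2*(6 + 3*(N**2*u**4)) = 2*(6 + 3*N**2*u**4) = 12 + 6*N**2*u**4)
(E(153, -34) - 86*36) - 17658 = ((12 + 6*(-34)**2*153**4) - 86*36) - 17658 = ((12 + 6*1156*547981281) - 1*3096) - 17658 = ((12 + 3800798165016) - 3096) - 17658 = (3800798165028 - 3096) - 17658 = 3800798161932 - 17658 = 3800798144274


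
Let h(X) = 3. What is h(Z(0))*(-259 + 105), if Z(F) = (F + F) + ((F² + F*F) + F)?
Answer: -462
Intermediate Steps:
Z(F) = 2*F² + 3*F (Z(F) = 2*F + ((F² + F²) + F) = 2*F + (2*F² + F) = 2*F + (F + 2*F²) = 2*F² + 3*F)
h(Z(0))*(-259 + 105) = 3*(-259 + 105) = 3*(-154) = -462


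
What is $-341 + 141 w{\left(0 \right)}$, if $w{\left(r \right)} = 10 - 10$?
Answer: $-341$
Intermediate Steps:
$w{\left(r \right)} = 0$
$-341 + 141 w{\left(0 \right)} = -341 + 141 \cdot 0 = -341 + 0 = -341$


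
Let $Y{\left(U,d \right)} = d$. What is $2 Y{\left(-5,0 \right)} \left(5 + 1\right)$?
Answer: $0$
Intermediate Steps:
$2 Y{\left(-5,0 \right)} \left(5 + 1\right) = 2 \cdot 0 \left(5 + 1\right) = 0 \cdot 6 = 0$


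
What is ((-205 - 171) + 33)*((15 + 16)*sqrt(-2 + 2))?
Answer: 0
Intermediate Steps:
((-205 - 171) + 33)*((15 + 16)*sqrt(-2 + 2)) = (-376 + 33)*(31*sqrt(0)) = -10633*0 = -343*0 = 0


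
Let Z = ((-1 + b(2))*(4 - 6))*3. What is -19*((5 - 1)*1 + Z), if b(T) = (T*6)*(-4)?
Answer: -5662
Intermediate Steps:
b(T) = -24*T (b(T) = (6*T)*(-4) = -24*T)
Z = 294 (Z = ((-1 - 24*2)*(4 - 6))*3 = ((-1 - 48)*(-2))*3 = -49*(-2)*3 = 98*3 = 294)
-19*((5 - 1)*1 + Z) = -19*((5 - 1)*1 + 294) = -19*(4*1 + 294) = -19*(4 + 294) = -19*298 = -5662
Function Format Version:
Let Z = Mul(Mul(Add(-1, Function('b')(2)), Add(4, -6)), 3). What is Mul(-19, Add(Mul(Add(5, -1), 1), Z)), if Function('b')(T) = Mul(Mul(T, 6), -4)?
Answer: -5662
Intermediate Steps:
Function('b')(T) = Mul(-24, T) (Function('b')(T) = Mul(Mul(6, T), -4) = Mul(-24, T))
Z = 294 (Z = Mul(Mul(Add(-1, Mul(-24, 2)), Add(4, -6)), 3) = Mul(Mul(Add(-1, -48), -2), 3) = Mul(Mul(-49, -2), 3) = Mul(98, 3) = 294)
Mul(-19, Add(Mul(Add(5, -1), 1), Z)) = Mul(-19, Add(Mul(Add(5, -1), 1), 294)) = Mul(-19, Add(Mul(4, 1), 294)) = Mul(-19, Add(4, 294)) = Mul(-19, 298) = -5662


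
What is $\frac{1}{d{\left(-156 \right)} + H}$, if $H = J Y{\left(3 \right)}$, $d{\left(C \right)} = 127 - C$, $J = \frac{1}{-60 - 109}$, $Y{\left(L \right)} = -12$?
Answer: $\frac{169}{47839} \approx 0.0035327$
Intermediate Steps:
$J = - \frac{1}{169}$ ($J = \frac{1}{-169} = - \frac{1}{169} \approx -0.0059172$)
$H = \frac{12}{169}$ ($H = \left(- \frac{1}{169}\right) \left(-12\right) = \frac{12}{169} \approx 0.071006$)
$\frac{1}{d{\left(-156 \right)} + H} = \frac{1}{\left(127 - -156\right) + \frac{12}{169}} = \frac{1}{\left(127 + 156\right) + \frac{12}{169}} = \frac{1}{283 + \frac{12}{169}} = \frac{1}{\frac{47839}{169}} = \frac{169}{47839}$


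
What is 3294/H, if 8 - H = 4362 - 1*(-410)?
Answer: -549/794 ≈ -0.69144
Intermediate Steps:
H = -4764 (H = 8 - (4362 - 1*(-410)) = 8 - (4362 + 410) = 8 - 1*4772 = 8 - 4772 = -4764)
3294/H = 3294/(-4764) = 3294*(-1/4764) = -549/794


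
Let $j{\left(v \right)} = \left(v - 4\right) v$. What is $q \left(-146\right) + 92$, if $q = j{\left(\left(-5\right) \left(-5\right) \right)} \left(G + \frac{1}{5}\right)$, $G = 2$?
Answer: $-168538$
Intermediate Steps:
$j{\left(v \right)} = v \left(-4 + v\right)$ ($j{\left(v \right)} = \left(-4 + v\right) v = v \left(-4 + v\right)$)
$q = 1155$ ($q = \left(-5\right) \left(-5\right) \left(-4 - -25\right) \left(2 + \frac{1}{5}\right) = 25 \left(-4 + 25\right) \left(2 + \frac{1}{5}\right) = 25 \cdot 21 \cdot \frac{11}{5} = 525 \cdot \frac{11}{5} = 1155$)
$q \left(-146\right) + 92 = 1155 \left(-146\right) + 92 = -168630 + 92 = -168538$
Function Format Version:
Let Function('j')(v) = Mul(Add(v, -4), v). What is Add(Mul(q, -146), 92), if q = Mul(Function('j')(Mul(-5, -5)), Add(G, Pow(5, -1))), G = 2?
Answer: -168538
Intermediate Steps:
Function('j')(v) = Mul(v, Add(-4, v)) (Function('j')(v) = Mul(Add(-4, v), v) = Mul(v, Add(-4, v)))
q = 1155 (q = Mul(Mul(Mul(-5, -5), Add(-4, Mul(-5, -5))), Add(2, Pow(5, -1))) = Mul(Mul(25, Add(-4, 25)), Add(2, Rational(1, 5))) = Mul(Mul(25, 21), Rational(11, 5)) = Mul(525, Rational(11, 5)) = 1155)
Add(Mul(q, -146), 92) = Add(Mul(1155, -146), 92) = Add(-168630, 92) = -168538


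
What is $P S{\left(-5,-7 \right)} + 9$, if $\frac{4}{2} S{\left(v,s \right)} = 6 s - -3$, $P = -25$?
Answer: $\frac{993}{2} \approx 496.5$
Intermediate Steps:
$S{\left(v,s \right)} = \frac{3}{2} + 3 s$ ($S{\left(v,s \right)} = \frac{6 s - -3}{2} = \frac{6 s + 3}{2} = \frac{3 + 6 s}{2} = \frac{3}{2} + 3 s$)
$P S{\left(-5,-7 \right)} + 9 = - 25 \left(\frac{3}{2} + 3 \left(-7\right)\right) + 9 = - 25 \left(\frac{3}{2} - 21\right) + 9 = \left(-25\right) \left(- \frac{39}{2}\right) + 9 = \frac{975}{2} + 9 = \frac{993}{2}$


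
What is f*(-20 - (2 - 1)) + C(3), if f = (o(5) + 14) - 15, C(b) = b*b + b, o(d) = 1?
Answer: 12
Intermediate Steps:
C(b) = b + b² (C(b) = b² + b = b + b²)
f = 0 (f = (1 + 14) - 15 = 15 - 15 = 0)
f*(-20 - (2 - 1)) + C(3) = 0*(-20 - (2 - 1)) + 3*(1 + 3) = 0*(-20 - 1*1) + 3*4 = 0*(-20 - 1) + 12 = 0*(-21) + 12 = 0 + 12 = 12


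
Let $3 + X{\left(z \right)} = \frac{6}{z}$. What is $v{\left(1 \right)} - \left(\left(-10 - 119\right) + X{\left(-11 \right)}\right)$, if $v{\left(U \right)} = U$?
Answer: $\frac{1469}{11} \approx 133.55$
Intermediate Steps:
$X{\left(z \right)} = -3 + \frac{6}{z}$
$v{\left(1 \right)} - \left(\left(-10 - 119\right) + X{\left(-11 \right)}\right) = 1 - \left(\left(-10 - 119\right) - \left(3 - \frac{6}{-11}\right)\right) = 1 - \left(-129 + \left(-3 + 6 \left(- \frac{1}{11}\right)\right)\right) = 1 - \left(-129 - \frac{39}{11}\right) = 1 - - \frac{1458}{11} = 1 + \frac{1458}{11} = \frac{1469}{11}$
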